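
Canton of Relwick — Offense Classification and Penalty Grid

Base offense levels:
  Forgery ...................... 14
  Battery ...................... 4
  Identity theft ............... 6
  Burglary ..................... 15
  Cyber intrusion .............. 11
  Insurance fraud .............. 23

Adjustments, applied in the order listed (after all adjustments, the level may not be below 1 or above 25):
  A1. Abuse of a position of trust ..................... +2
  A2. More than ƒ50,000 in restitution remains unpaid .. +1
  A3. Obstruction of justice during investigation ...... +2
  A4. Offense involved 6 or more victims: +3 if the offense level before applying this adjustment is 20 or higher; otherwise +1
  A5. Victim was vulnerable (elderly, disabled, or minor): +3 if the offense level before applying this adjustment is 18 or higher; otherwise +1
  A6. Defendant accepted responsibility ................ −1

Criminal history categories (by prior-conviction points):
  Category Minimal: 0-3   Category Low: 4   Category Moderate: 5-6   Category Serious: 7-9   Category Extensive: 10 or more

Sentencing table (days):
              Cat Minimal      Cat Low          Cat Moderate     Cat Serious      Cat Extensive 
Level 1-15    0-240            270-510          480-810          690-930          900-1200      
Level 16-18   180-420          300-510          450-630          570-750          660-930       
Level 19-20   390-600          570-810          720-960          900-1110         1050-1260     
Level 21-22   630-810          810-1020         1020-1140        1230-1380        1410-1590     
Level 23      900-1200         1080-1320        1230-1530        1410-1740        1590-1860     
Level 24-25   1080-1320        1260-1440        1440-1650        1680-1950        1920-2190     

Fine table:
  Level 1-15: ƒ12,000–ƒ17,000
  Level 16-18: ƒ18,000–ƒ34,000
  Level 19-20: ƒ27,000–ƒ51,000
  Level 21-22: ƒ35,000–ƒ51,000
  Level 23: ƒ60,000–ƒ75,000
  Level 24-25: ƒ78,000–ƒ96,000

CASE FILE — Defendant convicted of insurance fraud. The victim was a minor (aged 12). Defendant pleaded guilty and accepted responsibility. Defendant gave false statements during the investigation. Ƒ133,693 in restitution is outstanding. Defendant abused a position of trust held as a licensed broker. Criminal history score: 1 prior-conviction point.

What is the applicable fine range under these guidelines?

Base offense level for insurance fraud: 23.
A1 applies: 23 + 2 = 25.
A2 applies: 25 + 1 = 26.
A3 applies: 26 + 2 = 28.
A4 does not apply.
A5 applies (level before this adjustment is 28 ≥ 18, so +3): 28 + 3 = 31.
A6 applies: 31 − 1 = 30.
Level 30 exceeds the maximum of 25; capped at 25.
Final offense level: 25.
Level 25 falls in the 24-25 band.
Fine table: Level 24-25 → ƒ78,000–ƒ96,000.

ƒ78,000–ƒ96,000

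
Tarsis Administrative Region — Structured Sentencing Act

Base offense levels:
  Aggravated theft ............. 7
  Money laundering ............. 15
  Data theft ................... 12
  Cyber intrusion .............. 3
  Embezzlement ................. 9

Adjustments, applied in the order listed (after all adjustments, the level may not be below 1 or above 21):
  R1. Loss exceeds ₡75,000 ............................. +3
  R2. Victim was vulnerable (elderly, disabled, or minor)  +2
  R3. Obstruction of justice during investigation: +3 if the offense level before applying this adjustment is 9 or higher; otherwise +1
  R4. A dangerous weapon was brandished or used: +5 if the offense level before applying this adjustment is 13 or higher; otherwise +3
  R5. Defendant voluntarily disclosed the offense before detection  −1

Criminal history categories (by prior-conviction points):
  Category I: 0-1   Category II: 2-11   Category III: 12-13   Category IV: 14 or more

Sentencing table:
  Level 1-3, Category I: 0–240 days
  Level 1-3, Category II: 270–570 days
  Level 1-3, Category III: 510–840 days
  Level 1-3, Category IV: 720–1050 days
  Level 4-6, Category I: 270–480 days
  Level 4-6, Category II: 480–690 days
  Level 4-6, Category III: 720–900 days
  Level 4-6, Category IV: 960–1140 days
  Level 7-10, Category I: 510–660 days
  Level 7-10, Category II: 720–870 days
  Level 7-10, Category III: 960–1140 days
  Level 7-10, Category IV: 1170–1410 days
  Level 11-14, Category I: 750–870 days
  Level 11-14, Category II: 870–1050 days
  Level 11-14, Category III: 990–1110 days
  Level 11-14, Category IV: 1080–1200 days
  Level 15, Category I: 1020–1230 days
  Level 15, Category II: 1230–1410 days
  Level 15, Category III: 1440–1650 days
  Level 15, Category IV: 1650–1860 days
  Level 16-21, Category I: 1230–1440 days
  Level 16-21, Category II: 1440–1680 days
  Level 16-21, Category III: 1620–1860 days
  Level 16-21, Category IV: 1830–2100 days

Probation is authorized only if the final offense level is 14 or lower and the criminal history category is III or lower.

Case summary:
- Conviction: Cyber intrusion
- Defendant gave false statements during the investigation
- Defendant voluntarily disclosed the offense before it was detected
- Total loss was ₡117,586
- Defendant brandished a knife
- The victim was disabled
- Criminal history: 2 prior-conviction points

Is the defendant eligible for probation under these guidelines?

Yes

Base offense level for cyber intrusion: 3.
R1 applies: 3 + 3 = 6.
R2 applies: 6 + 2 = 8.
R3 applies (level before this adjustment is 8 < 9, so +1): 8 + 1 = 9.
R4 applies (level before this adjustment is 9 < 13, so +3): 9 + 3 = 12.
R5 applies: 12 − 1 = 11.
Final offense level: 11.
Criminal history: 2 prior points → Category II (2-11).
Level 11 falls in the 11-14 band.
Grid: Level 11-14 × Category II = 870-1050 days.
Probation check: level 11 ≤ 14 and category II ≤ III → eligible.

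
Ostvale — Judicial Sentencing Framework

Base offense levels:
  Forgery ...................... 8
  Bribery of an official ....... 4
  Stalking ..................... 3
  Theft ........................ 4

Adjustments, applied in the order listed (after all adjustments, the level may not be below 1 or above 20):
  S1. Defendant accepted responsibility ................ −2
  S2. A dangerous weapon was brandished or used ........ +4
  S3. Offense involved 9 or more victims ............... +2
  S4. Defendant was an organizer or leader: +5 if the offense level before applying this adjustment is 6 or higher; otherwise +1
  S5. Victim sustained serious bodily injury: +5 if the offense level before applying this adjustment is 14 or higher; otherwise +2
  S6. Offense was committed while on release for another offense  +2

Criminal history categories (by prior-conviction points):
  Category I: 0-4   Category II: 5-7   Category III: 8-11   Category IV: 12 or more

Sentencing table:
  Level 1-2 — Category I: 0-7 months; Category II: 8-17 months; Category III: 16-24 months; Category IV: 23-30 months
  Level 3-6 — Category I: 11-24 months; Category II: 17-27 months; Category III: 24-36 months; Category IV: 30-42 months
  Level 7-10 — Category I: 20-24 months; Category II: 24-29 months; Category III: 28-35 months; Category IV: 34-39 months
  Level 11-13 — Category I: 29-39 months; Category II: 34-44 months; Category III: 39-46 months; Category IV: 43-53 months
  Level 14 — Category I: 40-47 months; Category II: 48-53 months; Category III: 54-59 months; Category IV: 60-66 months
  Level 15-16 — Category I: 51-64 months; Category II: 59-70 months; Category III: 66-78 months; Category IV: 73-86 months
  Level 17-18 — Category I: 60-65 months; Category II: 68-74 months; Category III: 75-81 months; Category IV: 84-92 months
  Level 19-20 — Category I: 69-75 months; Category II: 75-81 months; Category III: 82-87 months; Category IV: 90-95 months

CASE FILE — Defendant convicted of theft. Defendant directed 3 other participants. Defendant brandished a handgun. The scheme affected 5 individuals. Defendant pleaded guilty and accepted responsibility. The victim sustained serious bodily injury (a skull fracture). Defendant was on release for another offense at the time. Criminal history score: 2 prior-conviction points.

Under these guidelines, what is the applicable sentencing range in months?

51-64 months

Base offense level for theft: 4.
S1 applies: 4 − 2 = 2.
S2 applies: 2 + 4 = 6.
S3 does not apply.
S4 applies (level before this adjustment is 6 ≥ 6, so +5): 6 + 5 = 11.
S5 applies (level before this adjustment is 11 < 14, so +2): 11 + 2 = 13.
S6 applies: 13 + 2 = 15.
Final offense level: 15.
Criminal history: 2 prior points → Category I (0-4).
Level 15 falls in the 15-16 band.
Grid: Level 15-16 × Category I = 51-64 months.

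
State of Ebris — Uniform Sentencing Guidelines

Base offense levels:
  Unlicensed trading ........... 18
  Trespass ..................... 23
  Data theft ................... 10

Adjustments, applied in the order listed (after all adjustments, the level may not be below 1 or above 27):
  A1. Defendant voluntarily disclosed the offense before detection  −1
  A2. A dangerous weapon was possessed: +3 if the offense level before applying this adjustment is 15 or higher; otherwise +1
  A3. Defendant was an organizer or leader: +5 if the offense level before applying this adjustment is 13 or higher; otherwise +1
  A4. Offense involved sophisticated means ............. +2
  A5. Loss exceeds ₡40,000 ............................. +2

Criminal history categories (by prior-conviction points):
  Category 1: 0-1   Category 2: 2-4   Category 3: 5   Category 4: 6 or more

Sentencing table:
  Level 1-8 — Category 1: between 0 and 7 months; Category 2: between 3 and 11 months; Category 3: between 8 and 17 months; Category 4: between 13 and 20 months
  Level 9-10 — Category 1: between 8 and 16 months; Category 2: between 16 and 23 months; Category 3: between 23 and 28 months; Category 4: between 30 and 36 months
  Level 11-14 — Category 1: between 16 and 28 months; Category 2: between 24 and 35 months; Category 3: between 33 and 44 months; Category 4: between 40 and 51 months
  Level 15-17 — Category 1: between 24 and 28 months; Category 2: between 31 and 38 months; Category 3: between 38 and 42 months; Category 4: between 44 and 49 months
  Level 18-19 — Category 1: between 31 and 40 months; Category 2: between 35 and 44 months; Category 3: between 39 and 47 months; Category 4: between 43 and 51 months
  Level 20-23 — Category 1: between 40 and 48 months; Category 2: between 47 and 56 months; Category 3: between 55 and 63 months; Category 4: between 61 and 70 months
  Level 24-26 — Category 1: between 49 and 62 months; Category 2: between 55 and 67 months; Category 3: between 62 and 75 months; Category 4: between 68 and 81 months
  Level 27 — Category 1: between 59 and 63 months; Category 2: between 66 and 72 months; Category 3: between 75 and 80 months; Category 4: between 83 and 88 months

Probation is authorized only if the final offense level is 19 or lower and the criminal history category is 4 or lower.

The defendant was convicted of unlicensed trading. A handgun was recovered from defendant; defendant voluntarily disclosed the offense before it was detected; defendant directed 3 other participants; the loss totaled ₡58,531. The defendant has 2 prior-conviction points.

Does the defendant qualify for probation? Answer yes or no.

Base offense level for unlicensed trading: 18.
A1 applies: 18 − 1 = 17.
A2 applies (level before this adjustment is 17 ≥ 15, so +3): 17 + 3 = 20.
A3 applies (level before this adjustment is 20 ≥ 13, so +5): 20 + 5 = 25.
A4 does not apply.
A5 applies: 25 + 2 = 27.
Final offense level: 27.
Criminal history: 2 prior points → Category 2 (2-4).
Level 27 falls in the 27 band.
Grid: Level 27 × Category 2 = 66-72 months.
Probation check: level 27 > 19 and category 2 ≤ 4 → not eligible.

No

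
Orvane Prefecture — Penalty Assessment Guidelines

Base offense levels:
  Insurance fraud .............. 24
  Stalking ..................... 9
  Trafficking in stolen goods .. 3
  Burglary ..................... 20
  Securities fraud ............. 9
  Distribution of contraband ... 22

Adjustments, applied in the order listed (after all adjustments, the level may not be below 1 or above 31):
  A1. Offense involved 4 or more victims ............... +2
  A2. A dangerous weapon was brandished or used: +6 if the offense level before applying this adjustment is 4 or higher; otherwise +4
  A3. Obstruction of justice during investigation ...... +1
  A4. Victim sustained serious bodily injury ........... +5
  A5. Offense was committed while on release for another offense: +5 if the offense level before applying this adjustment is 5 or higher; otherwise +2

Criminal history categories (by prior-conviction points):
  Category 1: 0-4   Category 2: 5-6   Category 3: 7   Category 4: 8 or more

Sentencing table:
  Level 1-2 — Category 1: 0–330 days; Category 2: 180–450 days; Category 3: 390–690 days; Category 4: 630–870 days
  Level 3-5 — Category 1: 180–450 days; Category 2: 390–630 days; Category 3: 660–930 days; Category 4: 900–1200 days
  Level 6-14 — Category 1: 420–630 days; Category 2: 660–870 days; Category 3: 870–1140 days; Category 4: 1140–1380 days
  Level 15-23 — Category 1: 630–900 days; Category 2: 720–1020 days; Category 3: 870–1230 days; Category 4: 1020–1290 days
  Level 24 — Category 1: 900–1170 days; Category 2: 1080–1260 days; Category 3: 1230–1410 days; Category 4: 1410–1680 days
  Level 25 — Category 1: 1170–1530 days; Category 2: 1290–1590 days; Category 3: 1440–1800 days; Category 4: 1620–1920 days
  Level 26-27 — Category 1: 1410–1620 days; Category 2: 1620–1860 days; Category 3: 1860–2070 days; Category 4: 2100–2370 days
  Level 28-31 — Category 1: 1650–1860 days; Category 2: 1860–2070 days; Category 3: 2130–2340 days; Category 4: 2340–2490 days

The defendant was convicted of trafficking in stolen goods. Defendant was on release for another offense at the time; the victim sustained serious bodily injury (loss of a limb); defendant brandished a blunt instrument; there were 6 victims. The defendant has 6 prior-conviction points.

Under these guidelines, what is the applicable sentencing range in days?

720-1020 days

Base offense level for trafficking in stolen goods: 3.
A1 applies: 3 + 2 = 5.
A2 applies (level before this adjustment is 5 ≥ 4, so +6): 5 + 6 = 11.
A4 applies: 11 + 5 = 16.
A5 applies (level before this adjustment is 16 ≥ 5, so +5): 16 + 5 = 21.
Final offense level: 21.
Criminal history: 6 prior points → Category 2 (5-6).
Level 21 falls in the 15-23 band.
Grid: Level 15-23 × Category 2 = 720-1020 days.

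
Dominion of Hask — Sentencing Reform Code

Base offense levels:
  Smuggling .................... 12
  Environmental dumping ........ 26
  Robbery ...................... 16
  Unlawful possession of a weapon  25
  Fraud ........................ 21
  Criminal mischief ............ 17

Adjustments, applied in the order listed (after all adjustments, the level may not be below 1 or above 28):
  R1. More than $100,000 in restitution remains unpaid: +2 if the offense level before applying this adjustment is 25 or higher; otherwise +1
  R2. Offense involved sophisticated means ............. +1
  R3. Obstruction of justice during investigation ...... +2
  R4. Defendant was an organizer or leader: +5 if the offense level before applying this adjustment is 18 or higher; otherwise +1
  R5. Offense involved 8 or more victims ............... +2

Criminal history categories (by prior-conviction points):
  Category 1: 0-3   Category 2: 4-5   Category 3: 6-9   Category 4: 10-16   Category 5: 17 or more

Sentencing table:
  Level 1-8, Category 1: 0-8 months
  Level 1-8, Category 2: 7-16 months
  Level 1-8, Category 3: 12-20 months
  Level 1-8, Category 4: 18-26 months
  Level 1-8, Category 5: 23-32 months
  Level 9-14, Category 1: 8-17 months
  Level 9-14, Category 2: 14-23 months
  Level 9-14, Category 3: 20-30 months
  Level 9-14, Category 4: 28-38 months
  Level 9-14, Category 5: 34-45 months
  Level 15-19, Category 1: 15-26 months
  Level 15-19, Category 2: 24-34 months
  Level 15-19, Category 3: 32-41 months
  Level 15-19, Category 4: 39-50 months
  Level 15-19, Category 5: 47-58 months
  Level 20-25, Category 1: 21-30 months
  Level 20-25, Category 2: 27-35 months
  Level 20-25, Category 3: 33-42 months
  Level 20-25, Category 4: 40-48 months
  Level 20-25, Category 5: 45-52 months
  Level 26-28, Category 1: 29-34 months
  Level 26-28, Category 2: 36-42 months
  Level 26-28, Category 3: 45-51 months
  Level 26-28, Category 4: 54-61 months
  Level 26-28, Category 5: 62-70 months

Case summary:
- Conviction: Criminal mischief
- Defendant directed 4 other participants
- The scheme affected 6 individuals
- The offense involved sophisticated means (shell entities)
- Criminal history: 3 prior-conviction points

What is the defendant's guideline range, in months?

21-30 months

Base offense level for criminal mischief: 17.
R1 does not apply.
R2 applies: 17 + 1 = 18.
R4 applies (level before this adjustment is 18 ≥ 18, so +5): 18 + 5 = 23.
R5 does not apply.
Final offense level: 23.
Criminal history: 3 prior points → Category 1 (0-3).
Level 23 falls in the 20-25 band.
Grid: Level 20-25 × Category 1 = 21-30 months.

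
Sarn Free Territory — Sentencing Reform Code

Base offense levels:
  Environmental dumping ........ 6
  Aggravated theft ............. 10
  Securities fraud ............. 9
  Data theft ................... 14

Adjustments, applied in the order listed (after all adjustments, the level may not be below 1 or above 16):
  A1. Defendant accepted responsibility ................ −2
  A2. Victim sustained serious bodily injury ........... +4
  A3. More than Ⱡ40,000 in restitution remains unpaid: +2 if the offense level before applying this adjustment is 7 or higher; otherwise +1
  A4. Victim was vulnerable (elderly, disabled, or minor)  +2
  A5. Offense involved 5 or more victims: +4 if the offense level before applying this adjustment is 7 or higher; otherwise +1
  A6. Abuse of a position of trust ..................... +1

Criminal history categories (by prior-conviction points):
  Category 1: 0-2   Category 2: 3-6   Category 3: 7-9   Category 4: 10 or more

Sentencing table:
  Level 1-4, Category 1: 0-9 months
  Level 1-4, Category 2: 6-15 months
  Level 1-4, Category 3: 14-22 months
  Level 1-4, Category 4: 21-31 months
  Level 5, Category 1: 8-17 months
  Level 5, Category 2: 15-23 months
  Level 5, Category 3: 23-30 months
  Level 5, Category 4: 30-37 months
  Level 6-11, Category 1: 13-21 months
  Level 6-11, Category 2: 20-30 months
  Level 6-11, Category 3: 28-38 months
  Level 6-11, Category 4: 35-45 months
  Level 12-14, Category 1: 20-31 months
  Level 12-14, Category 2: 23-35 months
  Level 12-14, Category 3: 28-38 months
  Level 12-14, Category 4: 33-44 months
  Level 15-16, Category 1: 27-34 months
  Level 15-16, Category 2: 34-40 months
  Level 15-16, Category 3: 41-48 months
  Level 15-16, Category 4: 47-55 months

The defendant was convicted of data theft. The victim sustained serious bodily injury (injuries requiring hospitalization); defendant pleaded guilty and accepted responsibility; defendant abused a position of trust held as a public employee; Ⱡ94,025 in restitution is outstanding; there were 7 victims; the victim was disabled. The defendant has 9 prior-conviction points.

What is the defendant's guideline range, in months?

Base offense level for data theft: 14.
A1 applies: 14 − 2 = 12.
A2 applies: 12 + 4 = 16.
A3 applies (level before this adjustment is 16 ≥ 7, so +2): 16 + 2 = 18.
A4 applies: 18 + 2 = 20.
A5 applies (level before this adjustment is 20 ≥ 7, so +4): 20 + 4 = 24.
A6 applies: 24 + 1 = 25.
Level 25 exceeds the maximum of 16; capped at 16.
Final offense level: 16.
Criminal history: 9 prior points → Category 3 (7-9).
Level 16 falls in the 15-16 band.
Grid: Level 15-16 × Category 3 = 41-48 months.

41-48 months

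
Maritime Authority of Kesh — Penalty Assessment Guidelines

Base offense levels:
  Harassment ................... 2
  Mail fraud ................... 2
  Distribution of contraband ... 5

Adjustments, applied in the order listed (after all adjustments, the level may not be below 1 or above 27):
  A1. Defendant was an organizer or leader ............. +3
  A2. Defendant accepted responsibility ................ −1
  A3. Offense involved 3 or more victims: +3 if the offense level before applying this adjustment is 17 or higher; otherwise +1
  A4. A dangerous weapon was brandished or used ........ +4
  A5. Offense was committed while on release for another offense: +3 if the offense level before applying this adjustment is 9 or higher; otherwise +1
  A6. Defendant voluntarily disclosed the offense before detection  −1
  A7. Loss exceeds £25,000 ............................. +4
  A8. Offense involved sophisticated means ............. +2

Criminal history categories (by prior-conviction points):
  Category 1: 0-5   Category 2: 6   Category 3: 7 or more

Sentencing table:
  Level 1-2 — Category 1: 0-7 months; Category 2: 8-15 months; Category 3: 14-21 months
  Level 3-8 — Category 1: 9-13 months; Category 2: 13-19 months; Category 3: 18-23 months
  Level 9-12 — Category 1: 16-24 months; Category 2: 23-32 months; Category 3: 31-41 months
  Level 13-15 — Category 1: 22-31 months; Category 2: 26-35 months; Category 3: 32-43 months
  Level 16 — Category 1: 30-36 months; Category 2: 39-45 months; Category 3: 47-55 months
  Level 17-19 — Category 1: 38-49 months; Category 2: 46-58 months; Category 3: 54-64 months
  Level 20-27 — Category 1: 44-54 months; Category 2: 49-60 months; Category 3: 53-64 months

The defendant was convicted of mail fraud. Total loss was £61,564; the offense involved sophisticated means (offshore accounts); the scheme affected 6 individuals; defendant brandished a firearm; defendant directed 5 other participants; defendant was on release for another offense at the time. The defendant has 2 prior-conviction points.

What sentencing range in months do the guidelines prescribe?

Base offense level for mail fraud: 2.
A1 applies: 2 + 3 = 5.
A3 applies (level before this adjustment is 5 < 17, so +1): 5 + 1 = 6.
A4 applies: 6 + 4 = 10.
A5 applies (level before this adjustment is 10 ≥ 9, so +3): 10 + 3 = 13.
A6 does not apply.
A7 applies: 13 + 4 = 17.
A8 applies: 17 + 2 = 19.
Final offense level: 19.
Criminal history: 2 prior points → Category 1 (0-5).
Level 19 falls in the 17-19 band.
Grid: Level 17-19 × Category 1 = 38-49 months.

38-49 months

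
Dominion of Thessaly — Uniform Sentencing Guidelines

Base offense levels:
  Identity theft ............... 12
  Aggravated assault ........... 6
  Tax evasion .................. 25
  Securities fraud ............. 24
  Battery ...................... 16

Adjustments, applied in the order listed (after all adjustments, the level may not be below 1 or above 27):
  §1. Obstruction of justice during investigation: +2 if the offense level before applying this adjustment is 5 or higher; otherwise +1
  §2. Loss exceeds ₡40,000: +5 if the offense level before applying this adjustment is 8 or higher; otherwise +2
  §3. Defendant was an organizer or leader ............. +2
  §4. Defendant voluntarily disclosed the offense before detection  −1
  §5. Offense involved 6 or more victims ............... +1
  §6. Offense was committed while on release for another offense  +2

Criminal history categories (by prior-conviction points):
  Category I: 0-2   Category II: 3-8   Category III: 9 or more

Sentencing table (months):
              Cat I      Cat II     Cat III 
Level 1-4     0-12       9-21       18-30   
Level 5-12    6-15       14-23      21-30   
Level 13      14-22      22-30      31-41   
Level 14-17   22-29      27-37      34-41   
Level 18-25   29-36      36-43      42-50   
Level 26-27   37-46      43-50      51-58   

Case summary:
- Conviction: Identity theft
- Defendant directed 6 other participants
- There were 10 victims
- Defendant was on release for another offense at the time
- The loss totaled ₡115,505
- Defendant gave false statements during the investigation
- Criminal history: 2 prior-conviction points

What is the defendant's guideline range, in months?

Base offense level for identity theft: 12.
§1 applies (level before this adjustment is 12 ≥ 5, so +2): 12 + 2 = 14.
§2 applies (level before this adjustment is 14 ≥ 8, so +5): 14 + 5 = 19.
§3 applies: 19 + 2 = 21.
§5 applies: 21 + 1 = 22.
§6 applies: 22 + 2 = 24.
Final offense level: 24.
Criminal history: 2 prior points → Category I (0-2).
Level 24 falls in the 18-25 band.
Grid: Level 18-25 × Category I = 29-36 months.

29-36 months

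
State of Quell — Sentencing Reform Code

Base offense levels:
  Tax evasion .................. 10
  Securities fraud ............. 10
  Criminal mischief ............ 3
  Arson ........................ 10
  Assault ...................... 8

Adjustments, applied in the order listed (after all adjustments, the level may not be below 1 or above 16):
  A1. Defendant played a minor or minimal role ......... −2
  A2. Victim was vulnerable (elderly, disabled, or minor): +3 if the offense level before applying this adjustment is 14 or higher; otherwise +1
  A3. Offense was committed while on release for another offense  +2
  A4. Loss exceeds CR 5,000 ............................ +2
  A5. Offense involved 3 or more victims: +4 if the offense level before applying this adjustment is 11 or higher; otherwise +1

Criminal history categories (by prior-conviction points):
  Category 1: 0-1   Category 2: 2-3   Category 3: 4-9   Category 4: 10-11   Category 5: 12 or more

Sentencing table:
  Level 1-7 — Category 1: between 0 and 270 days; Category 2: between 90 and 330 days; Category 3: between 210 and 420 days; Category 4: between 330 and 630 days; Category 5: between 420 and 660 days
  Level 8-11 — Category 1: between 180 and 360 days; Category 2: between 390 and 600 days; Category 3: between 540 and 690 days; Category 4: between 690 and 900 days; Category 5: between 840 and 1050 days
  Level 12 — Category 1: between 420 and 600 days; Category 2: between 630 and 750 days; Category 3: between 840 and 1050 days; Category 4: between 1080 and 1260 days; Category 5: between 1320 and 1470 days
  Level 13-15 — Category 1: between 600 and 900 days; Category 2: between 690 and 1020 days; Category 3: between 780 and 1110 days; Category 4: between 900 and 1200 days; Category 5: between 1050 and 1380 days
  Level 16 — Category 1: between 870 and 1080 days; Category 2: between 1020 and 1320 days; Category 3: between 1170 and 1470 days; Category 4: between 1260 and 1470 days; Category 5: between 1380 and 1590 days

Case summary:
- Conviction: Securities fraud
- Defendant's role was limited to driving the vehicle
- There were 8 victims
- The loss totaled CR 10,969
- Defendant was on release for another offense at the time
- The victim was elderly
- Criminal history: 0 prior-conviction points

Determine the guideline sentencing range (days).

Base offense level for securities fraud: 10.
A1 applies: 10 − 2 = 8.
A2 applies (level before this adjustment is 8 < 14, so +1): 8 + 1 = 9.
A3 applies: 9 + 2 = 11.
A4 applies: 11 + 2 = 13.
A5 applies (level before this adjustment is 13 ≥ 11, so +4): 13 + 4 = 17.
Level 17 exceeds the maximum of 16; capped at 16.
Final offense level: 16.
Criminal history: 0 prior points → Category 1 (0-1).
Level 16 falls in the 16 band.
Grid: Level 16 × Category 1 = 870-1080 days.

870-1080 days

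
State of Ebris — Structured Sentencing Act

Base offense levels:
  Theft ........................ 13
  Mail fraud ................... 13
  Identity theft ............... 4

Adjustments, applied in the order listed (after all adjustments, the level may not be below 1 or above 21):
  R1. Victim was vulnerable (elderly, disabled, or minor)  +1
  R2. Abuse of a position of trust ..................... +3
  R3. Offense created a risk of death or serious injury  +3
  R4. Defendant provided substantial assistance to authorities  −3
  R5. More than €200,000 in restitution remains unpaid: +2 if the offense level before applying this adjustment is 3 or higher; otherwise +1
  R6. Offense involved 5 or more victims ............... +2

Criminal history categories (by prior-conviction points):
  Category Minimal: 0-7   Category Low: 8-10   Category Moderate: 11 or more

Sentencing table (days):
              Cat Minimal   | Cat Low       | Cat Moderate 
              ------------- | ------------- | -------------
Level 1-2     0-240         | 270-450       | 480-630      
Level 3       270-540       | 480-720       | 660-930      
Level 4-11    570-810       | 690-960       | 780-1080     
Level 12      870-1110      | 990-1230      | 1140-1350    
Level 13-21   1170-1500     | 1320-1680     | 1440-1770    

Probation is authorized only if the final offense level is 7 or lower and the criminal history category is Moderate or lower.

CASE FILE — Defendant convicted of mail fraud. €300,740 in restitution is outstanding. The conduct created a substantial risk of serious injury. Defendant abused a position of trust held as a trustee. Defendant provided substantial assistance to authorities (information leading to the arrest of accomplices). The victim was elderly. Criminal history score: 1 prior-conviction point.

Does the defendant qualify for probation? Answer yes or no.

No

Base offense level for mail fraud: 13.
R1 applies: 13 + 1 = 14.
R2 applies: 14 + 3 = 17.
R3 applies: 17 + 3 = 20.
R4 applies: 20 − 3 = 17.
R5 applies (level before this adjustment is 17 ≥ 3, so +2): 17 + 2 = 19.
R6 does not apply.
Final offense level: 19.
Criminal history: 1 prior point → Category Minimal (0-7).
Level 19 falls in the 13-21 band.
Grid: Level 13-21 × Category Minimal = 1170-1500 days.
Probation check: level 19 > 7 and category Minimal ≤ Moderate → not eligible.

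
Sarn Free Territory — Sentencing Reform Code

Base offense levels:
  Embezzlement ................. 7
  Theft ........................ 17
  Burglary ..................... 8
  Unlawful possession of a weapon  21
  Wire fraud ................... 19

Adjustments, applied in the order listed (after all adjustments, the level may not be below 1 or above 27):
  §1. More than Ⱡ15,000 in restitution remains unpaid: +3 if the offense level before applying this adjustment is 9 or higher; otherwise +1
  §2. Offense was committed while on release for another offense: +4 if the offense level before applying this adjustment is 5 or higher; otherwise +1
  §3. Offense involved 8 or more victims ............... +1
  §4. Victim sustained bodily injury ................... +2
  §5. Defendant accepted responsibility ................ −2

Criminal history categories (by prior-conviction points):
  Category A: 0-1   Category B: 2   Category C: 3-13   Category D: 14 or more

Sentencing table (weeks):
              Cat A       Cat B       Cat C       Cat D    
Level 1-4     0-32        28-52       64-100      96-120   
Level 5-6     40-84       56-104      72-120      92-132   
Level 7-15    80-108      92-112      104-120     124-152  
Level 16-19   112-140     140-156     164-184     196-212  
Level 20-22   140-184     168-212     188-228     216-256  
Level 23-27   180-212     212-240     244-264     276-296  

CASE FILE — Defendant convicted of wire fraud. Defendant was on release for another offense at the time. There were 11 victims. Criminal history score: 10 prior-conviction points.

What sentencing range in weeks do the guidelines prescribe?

Base offense level for wire fraud: 19.
§2 applies (level before this adjustment is 19 ≥ 5, so +4): 19 + 4 = 23.
§3 applies: 23 + 1 = 24.
Final offense level: 24.
Criminal history: 10 prior points → Category C (3-13).
Level 24 falls in the 23-27 band.
Grid: Level 23-27 × Category C = 244-264 weeks.

244-264 weeks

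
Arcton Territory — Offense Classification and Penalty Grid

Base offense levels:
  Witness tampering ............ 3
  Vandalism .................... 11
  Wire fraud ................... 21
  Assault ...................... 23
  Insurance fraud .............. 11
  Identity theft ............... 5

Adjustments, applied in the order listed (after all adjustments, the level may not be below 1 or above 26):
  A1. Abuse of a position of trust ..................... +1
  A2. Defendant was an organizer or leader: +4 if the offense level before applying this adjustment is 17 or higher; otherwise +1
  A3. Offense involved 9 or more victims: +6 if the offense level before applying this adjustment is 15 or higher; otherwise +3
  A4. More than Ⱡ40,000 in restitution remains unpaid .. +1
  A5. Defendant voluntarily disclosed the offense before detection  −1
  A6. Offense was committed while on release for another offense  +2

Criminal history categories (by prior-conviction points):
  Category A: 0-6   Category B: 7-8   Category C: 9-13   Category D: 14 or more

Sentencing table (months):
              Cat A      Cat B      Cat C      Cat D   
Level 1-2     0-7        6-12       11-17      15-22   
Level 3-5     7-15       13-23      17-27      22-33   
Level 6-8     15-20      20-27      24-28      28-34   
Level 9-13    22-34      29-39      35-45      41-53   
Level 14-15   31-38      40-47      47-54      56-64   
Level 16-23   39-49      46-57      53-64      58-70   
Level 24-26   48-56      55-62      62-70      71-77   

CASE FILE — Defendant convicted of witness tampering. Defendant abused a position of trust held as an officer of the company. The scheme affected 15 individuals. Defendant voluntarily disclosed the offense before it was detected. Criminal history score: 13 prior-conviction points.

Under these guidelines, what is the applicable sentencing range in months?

24-28 months

Base offense level for witness tampering: 3.
A1 applies: 3 + 1 = 4.
A3 applies (level before this adjustment is 4 < 15, so +3): 4 + 3 = 7.
A5 applies: 7 − 1 = 6.
A6 does not apply.
Final offense level: 6.
Criminal history: 13 prior points → Category C (9-13).
Level 6 falls in the 6-8 band.
Grid: Level 6-8 × Category C = 24-28 months.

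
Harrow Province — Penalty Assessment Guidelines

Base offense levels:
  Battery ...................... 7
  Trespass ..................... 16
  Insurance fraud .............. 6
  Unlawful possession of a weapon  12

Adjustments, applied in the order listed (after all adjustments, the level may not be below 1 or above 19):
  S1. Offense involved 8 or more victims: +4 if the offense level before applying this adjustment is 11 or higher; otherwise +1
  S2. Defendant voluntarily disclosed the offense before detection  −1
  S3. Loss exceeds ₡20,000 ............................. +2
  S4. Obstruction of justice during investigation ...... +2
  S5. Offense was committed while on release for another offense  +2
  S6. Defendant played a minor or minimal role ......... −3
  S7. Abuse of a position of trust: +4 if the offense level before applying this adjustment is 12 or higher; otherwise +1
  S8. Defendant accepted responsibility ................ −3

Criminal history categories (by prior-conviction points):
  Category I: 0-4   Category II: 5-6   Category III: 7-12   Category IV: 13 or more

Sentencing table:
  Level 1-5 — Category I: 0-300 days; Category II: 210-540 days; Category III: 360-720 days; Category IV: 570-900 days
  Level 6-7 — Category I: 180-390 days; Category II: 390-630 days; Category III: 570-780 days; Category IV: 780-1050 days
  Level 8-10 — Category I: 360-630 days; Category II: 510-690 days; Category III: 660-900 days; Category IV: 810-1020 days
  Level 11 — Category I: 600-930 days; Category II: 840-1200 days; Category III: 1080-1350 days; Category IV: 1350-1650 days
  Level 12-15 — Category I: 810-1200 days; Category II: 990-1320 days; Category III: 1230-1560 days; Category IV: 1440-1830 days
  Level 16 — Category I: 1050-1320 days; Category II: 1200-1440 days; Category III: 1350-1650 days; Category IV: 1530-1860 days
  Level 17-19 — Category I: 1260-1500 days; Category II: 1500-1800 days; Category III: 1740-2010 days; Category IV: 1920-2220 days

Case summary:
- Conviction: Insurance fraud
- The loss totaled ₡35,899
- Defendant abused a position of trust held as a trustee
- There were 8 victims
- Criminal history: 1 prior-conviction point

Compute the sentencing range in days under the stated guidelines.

360-630 days

Base offense level for insurance fraud: 6.
S1 applies (level before this adjustment is 6 < 11, so +1): 6 + 1 = 7.
S3 applies: 7 + 2 = 9.
S4 does not apply.
S6 does not apply.
S7 applies (level before this adjustment is 9 < 12, so +1): 9 + 1 = 10.
Final offense level: 10.
Criminal history: 1 prior point → Category I (0-4).
Level 10 falls in the 8-10 band.
Grid: Level 8-10 × Category I = 360-630 days.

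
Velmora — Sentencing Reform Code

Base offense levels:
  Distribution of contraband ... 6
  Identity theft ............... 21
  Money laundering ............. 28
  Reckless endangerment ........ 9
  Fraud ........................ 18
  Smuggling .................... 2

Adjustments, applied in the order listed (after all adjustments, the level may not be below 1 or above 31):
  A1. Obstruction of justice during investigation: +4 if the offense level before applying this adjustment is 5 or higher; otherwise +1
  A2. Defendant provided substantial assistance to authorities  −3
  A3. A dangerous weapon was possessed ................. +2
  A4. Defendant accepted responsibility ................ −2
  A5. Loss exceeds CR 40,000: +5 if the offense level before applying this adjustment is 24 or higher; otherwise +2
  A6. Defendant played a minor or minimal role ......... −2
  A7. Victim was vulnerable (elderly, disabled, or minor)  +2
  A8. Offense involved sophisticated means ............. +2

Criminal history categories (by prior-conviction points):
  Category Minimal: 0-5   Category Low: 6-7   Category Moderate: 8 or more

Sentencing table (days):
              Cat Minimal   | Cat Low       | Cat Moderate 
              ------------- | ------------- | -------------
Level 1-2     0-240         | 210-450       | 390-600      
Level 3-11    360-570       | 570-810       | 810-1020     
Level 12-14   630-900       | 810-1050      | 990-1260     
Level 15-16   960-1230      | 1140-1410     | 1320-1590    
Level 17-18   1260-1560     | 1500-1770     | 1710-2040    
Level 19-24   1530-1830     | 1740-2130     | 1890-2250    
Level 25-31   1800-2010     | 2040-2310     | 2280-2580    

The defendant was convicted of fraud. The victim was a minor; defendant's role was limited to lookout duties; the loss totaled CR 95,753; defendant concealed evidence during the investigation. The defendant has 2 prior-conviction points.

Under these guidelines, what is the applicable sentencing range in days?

Base offense level for fraud: 18.
A1 applies (level before this adjustment is 18 ≥ 5, so +4): 18 + 4 = 22.
A3 does not apply.
A4 does not apply.
A5 applies (level before this adjustment is 22 < 24, so +2): 22 + 2 = 24.
A6 applies: 24 − 2 = 22.
A7 applies: 22 + 2 = 24.
A8 does not apply.
Final offense level: 24.
Criminal history: 2 prior points → Category Minimal (0-5).
Level 24 falls in the 19-24 band.
Grid: Level 19-24 × Category Minimal = 1530-1830 days.

1530-1830 days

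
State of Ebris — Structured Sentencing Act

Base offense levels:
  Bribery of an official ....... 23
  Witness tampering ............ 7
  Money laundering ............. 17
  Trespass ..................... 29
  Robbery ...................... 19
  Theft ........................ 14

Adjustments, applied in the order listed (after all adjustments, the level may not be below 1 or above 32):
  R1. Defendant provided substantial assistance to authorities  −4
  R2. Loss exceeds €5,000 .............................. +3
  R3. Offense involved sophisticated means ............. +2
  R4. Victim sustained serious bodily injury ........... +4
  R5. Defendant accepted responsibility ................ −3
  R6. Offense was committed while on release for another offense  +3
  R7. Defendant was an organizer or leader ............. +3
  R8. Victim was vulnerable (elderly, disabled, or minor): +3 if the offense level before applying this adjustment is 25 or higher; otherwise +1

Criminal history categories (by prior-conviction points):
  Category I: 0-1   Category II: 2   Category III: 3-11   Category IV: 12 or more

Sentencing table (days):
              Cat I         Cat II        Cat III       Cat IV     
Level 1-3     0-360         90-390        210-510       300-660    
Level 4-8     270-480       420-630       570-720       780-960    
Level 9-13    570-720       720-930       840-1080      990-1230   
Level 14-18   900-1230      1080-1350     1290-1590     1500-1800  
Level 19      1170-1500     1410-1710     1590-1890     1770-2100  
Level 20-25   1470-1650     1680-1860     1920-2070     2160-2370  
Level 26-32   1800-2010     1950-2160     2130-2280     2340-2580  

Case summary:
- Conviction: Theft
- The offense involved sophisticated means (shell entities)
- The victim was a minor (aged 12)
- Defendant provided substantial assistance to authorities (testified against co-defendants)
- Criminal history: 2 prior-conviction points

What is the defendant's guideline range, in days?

Base offense level for theft: 14.
R1 applies: 14 − 4 = 10.
R3 applies: 10 + 2 = 12.
R4 does not apply.
R7 does not apply.
R8 applies (level before this adjustment is 12 < 25, so +1): 12 + 1 = 13.
Final offense level: 13.
Criminal history: 2 prior points → Category II (2).
Level 13 falls in the 9-13 band.
Grid: Level 9-13 × Category II = 720-930 days.

720-930 days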